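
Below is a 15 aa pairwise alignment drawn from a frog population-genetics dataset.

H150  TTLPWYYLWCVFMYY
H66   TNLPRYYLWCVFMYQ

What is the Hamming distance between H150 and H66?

The sequences differ at positions 2 (T/N), 5 (W/R), 15 (Y/Q).
That gives 3 mismatches out of 15 aligned sites, so the Hamming distance is 3.

3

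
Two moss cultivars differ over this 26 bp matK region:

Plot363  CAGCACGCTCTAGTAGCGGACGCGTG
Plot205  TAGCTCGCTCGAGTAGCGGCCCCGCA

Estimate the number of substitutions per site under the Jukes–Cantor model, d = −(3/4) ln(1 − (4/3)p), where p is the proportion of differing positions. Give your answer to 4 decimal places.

The sequences differ at positions 1 (C/T), 5 (A/T), 11 (T/G), 20 (A/C), 22 (G/C), 25 (T/C), 26 (G/A).
p = 7/26 = 0.269231.
d = −0.75 · ln(1 − (4/3)·0.269231) = −0.75 · ln(0.641025) = −0.75 · (-0.444687) = 0.3335.

0.3335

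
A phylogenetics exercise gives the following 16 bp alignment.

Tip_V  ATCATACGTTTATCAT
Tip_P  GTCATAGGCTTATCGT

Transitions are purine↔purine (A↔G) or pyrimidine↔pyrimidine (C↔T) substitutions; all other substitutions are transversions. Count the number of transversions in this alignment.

Differing sites — 1:A/G (Ti); 7:C/G (Tv); 9:T/C (Ti); 15:A/G (Ti).
Of the 4 differences, 3 transitions and 1 transversion, so the answer is 1.

1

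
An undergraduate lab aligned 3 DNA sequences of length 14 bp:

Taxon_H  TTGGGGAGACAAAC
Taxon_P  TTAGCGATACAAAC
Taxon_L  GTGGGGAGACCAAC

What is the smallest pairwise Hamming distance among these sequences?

Pairwise Hamming distances:
  Taxon_H vs Taxon_P: 3
  Taxon_H vs Taxon_L: 2
  Taxon_P vs Taxon_L: 5
The smallest is 2, between Taxon_H and Taxon_L.

2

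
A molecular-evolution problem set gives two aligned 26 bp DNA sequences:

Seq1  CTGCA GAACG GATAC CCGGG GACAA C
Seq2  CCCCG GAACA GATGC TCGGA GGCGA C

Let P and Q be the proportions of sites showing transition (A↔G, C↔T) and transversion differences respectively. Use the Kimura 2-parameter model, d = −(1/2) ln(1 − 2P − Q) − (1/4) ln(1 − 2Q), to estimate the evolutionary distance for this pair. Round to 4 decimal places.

Differing sites — 2:T/C (Ti); 3:G/C (Tv); 5:A/G (Ti); 10:G/A (Ti); 14:A/G (Ti); 16:C/T (Ti); 20:G/A (Ti); 22:A/G (Ti); 24:A/G (Ti).
Of the 9 differences, 8 transitions and 1 transversion over 26 sites: P = 8/26 = 0.307692, Q = 1/26 = 0.038462.
d = −0.5·ln(0.346154) − 0.25·ln(0.923076) = −0.5·(-1.060872) − 0.25·(-0.080044) = 0.5504.

0.5504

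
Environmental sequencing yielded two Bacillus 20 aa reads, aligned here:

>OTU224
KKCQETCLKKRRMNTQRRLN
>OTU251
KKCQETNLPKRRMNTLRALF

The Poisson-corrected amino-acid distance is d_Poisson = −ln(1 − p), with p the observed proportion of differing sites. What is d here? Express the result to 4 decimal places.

0.2877

The sequences differ at positions 7 (C/N), 9 (K/P), 16 (Q/L), 18 (R/A), 20 (N/F).
p = 5/20 = 0.250000.
d = −ln(1 − 0.250000) = −ln(0.750000) = 0.2877.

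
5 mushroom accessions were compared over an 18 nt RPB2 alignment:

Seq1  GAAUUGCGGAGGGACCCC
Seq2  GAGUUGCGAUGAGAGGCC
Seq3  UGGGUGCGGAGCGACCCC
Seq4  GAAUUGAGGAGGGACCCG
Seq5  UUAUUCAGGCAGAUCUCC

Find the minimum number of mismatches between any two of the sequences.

Pairwise Hamming distances:
  Seq1 vs Seq2: 6
  Seq1 vs Seq3: 5
  Seq1 vs Seq4: 2
  Seq1 vs Seq5: 9
  Seq2 vs Seq3: 8
  Seq2 vs Seq4: 8
  Seq2 vs Seq5: 13
  Seq3 vs Seq4: 7
  Seq3 vs Seq5: 11
  Seq4 vs Seq5: 9
The smallest is 2, between Seq1 and Seq4.

2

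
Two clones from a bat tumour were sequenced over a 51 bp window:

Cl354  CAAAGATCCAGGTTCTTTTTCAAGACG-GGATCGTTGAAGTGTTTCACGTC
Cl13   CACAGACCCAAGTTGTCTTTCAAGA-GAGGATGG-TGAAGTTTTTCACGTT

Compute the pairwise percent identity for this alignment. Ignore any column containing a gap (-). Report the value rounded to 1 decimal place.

83.3%

Excluding the 3 gap columns leaves 48 comparable sites.
Mismatches occur at site 3 (A↔C), site 7 (T↔C), site 11 (G↔A), site 15 (C↔G), site 17 (T↔C), site 33 (C↔G), site 42 (G↔T), site 51 (C↔T).
40 of the 48 comparable sites match, so the percent identity is 40/48 × 100 = 83.3%.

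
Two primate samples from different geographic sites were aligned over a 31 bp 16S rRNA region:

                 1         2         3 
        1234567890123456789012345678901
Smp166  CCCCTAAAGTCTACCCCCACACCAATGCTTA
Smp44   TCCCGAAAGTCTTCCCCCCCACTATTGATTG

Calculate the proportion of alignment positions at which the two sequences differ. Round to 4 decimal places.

0.2581

The sequences differ at positions 1 (C/T), 5 (T/G), 13 (A/T), 19 (A/C), 23 (C/T), 25 (A/T), 28 (C/A), 31 (A/G).
There are 8 differences over 31 sites, so p = 8/31 = 0.2581.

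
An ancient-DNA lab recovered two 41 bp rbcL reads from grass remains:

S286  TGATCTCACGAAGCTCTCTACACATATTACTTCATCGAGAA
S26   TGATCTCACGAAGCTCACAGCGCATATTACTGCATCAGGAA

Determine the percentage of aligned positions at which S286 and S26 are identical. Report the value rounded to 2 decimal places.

The sequences differ at positions 17 (T/A), 19 (T/A), 20 (A/G), 22 (A/G), 32 (T/G), 37 (G/A), 38 (A/G).
34 of the 41 sites match, so the percent identity is 34/41 × 100 = 82.93%.

82.93%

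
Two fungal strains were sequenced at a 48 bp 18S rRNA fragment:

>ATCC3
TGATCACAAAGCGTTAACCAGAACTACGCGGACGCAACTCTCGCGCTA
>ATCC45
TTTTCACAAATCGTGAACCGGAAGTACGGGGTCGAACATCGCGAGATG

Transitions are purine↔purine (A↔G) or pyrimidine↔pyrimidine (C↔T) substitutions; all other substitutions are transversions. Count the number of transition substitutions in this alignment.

2

The sequences differ at positions 2 (G/T, transversion), 3 (A/T, transversion), 11 (G/T, transversion), 15 (T/G, transversion), 20 (A/G, transition), 24 (C/G, transversion), 29 (C/G, transversion), 32 (A/T, transversion), 35 (C/A, transversion), 37 (A/C, transversion), 38 (C/A, transversion), 41 (T/G, transversion), 44 (C/A, transversion), 46 (C/A, transversion), 48 (A/G, transition).
Of the 15 differences, 2 transitions and 13 transversions, so the answer is 2.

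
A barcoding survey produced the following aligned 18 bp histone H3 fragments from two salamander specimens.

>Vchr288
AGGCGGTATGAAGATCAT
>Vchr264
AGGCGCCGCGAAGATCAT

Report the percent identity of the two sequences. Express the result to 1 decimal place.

Differing sites — 6:G/C; 7:T/C; 8:A/G; 9:T/C.
14 of the 18 sites match, so the percent identity is 14/18 × 100 = 77.8%.

77.8%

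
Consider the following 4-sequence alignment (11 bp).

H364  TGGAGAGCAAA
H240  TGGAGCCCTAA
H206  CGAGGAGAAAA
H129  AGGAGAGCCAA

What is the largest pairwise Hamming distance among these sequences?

7

Pairwise Hamming distances:
  H364 vs H240: 3
  H364 vs H206: 4
  H364 vs H129: 2
  H240 vs H206: 7
  H240 vs H129: 4
  H206 vs H129: 5
The largest is 7, between H240 and H206.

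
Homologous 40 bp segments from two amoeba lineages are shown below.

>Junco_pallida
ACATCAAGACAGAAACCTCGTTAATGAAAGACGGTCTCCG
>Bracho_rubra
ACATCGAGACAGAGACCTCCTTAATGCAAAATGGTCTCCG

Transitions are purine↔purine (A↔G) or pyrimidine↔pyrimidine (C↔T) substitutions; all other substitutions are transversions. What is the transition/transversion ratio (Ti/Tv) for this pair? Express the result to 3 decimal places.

Differing sites — 6:A/G (Ti); 14:A/G (Ti); 20:G/C (Tv); 27:A/C (Tv); 30:G/A (Ti); 32:C/T (Ti).
Of the 6 differences, 4 transitions and 2 transversions, so Ti/Tv = 4/2 = 2.000.

2.000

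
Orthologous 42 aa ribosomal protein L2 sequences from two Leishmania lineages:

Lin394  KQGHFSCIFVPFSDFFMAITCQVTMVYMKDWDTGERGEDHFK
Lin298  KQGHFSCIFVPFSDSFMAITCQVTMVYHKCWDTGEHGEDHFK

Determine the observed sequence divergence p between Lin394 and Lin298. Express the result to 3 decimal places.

0.095

Mismatches occur at site 15 (F↔S), site 28 (M↔H), site 30 (D↔C), site 36 (R↔H).
There are 4 differences over 42 sites, so p = 4/42 = 0.095.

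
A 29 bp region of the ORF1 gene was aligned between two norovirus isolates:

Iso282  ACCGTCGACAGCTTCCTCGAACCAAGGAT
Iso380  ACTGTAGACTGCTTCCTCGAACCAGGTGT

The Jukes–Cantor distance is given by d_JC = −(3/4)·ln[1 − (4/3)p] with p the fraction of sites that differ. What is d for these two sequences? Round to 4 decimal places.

0.2421

Mismatches occur at site 3 (C↔T), site 6 (C↔A), site 10 (A↔T), site 25 (A↔G), site 27 (G↔T), site 28 (A↔G).
p = 6/29 = 0.206897.
d = −0.75 · ln(1 − (4/3)·0.206897) = −0.75 · ln(0.724137) = −0.75 · (-0.322775) = 0.2421.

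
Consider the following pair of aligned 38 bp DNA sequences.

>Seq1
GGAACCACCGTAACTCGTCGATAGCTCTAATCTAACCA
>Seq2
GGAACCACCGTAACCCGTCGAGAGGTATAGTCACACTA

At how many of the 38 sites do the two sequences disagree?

The sequences differ at positions 15 (T/C), 22 (T/G), 25 (C/G), 27 (C/A), 30 (A/G), 33 (T/A), 34 (A/C), 37 (C/T).
That gives 8 mismatches out of 38 aligned sites, so the Hamming distance is 8.

8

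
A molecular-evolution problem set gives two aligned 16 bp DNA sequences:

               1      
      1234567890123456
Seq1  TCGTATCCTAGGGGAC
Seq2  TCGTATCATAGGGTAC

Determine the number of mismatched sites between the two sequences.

Mismatches occur at site 8 (C↔A), site 14 (G↔T).
That gives 2 mismatches out of 16 aligned sites, so the Hamming distance is 2.

2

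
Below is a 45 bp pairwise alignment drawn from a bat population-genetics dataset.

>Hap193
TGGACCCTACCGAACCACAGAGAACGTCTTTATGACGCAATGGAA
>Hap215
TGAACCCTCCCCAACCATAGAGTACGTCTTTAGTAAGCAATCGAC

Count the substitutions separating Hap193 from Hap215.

10

Mismatches occur at site 3 (G/A), site 9 (A/C), site 12 (G/C), site 18 (C/T), site 23 (A/T), site 33 (T/G), site 34 (G/T), site 36 (C/A), site 42 (G/C), site 45 (A/C).
That gives 10 mismatches out of 45 aligned sites, so the Hamming distance is 10.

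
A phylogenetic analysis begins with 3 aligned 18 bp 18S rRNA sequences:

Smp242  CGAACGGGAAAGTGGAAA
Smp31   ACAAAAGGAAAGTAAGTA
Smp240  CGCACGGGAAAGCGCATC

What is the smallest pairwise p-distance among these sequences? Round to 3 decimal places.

0.278

Pairwise Hamming distances:
  Smp242 vs Smp31: 8
  Smp242 vs Smp240: 5
  Smp31 vs Smp240: 10
The smallest is 5 mismatches, between Smp242 and Smp240; p = 5/18 = 0.278.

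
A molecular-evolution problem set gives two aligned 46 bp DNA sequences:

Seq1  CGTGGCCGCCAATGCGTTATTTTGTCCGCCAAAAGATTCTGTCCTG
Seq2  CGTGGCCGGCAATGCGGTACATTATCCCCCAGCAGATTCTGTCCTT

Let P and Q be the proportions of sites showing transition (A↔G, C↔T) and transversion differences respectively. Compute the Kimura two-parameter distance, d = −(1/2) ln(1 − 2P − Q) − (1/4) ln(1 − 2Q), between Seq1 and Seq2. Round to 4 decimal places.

0.2267

Mismatches occur at site 9 (C↔G, transversion), site 17 (T↔G, transversion), site 20 (T↔C, transition), site 21 (T↔A, transversion), site 24 (G↔A, transition), site 28 (G↔C, transversion), site 32 (A↔G, transition), site 33 (A↔C, transversion), site 46 (G↔T, transversion).
Of the 9 differences, 3 transitions and 6 transversions over 46 sites: P = 3/46 = 0.065217, Q = 6/46 = 0.130435.
d = −0.5·ln(0.739131) − 0.25·ln(0.739130) = −0.5·(-0.302280) − 0.25·(-0.302281) = 0.2267.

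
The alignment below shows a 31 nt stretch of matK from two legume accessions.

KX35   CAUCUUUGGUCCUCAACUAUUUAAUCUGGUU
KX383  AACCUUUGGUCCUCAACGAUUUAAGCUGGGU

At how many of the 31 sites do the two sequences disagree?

Mismatches occur at site 1 (C↔A), site 3 (U↔C), site 18 (U↔G), site 25 (U↔G), site 30 (U↔G).
That gives 5 mismatches out of 31 aligned sites, so the Hamming distance is 5.

5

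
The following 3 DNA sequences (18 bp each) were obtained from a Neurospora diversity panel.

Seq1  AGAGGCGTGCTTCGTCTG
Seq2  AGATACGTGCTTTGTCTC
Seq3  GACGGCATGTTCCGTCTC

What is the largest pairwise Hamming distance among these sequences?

Pairwise Hamming distances:
  Seq1 vs Seq2: 4
  Seq1 vs Seq3: 7
  Seq2 vs Seq3: 9
The largest is 9, between Seq2 and Seq3.

9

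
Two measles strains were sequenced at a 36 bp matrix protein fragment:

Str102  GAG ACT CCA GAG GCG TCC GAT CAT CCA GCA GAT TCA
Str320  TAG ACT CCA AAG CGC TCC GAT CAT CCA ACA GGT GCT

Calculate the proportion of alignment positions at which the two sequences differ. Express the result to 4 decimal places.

0.2500

Differing sites — 1:G/T; 10:G/A; 13:G/C; 14:C/G; 15:G/C; 28:G/A; 32:A/G; 34:T/G; 36:A/T.
There are 9 differences over 36 sites, so p = 9/36 = 0.2500.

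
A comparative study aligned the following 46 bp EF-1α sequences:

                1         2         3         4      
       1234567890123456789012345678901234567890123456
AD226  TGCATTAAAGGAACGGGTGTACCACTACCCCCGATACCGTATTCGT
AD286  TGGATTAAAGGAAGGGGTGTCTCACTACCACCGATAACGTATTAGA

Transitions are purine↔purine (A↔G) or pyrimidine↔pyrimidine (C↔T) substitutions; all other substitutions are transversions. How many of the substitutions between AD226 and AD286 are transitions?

1

The sequences differ at positions 3 (C/G, transversion), 14 (C/G, transversion), 21 (A/C, transversion), 22 (C/T, transition), 30 (C/A, transversion), 37 (C/A, transversion), 44 (C/A, transversion), 46 (T/A, transversion).
Of the 8 differences, 1 transition and 7 transversions, so the answer is 1.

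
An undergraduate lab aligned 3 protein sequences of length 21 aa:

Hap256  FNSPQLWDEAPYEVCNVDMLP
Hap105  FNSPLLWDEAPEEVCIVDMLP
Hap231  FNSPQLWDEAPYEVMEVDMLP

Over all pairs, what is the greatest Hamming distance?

Pairwise Hamming distances:
  Hap256 vs Hap105: 3
  Hap256 vs Hap231: 2
  Hap105 vs Hap231: 4
The largest is 4, between Hap105 and Hap231.

4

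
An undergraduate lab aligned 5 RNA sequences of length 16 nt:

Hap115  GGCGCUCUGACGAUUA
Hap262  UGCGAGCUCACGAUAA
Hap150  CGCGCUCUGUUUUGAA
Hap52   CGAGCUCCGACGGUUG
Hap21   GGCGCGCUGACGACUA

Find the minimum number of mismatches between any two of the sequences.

Pairwise Hamming distances:
  Hap115 vs Hap262: 5
  Hap115 vs Hap150: 7
  Hap115 vs Hap52: 5
  Hap115 vs Hap21: 2
  Hap262 vs Hap150: 9
  Hap262 vs Hap52: 9
  Hap262 vs Hap21: 5
  Hap150 vs Hap52: 9
  Hap150 vs Hap21: 8
  Hap52 vs Hap21: 7
The smallest is 2, between Hap115 and Hap21.

2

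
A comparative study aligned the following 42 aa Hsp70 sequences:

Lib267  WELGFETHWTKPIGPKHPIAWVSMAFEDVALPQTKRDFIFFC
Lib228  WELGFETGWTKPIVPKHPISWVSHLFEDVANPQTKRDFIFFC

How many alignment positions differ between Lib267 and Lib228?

6

The sequences differ at positions 8 (H/G), 14 (G/V), 20 (A/S), 24 (M/H), 25 (A/L), 31 (L/N).
That gives 6 mismatches out of 42 aligned sites, so the Hamming distance is 6.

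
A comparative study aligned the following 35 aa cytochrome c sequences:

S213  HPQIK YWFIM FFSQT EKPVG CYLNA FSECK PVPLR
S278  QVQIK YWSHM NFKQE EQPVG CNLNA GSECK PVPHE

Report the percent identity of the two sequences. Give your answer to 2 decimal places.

65.71%

The sequences differ at positions 1 (H/Q), 2 (P/V), 8 (F/S), 9 (I/H), 11 (F/N), 13 (S/K), 15 (T/E), 17 (K/Q), 22 (Y/N), 26 (F/G), 34 (L/H), 35 (R/E).
23 of the 35 sites match, so the percent identity is 23/35 × 100 = 65.71%.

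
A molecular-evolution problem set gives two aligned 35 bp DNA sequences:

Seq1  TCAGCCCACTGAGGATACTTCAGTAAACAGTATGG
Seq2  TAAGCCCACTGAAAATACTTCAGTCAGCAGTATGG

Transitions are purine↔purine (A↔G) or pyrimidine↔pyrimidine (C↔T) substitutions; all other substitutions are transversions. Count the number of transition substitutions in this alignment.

The sequences differ at positions 2 (C/A, transversion), 13 (G/A, transition), 14 (G/A, transition), 25 (A/C, transversion), 27 (A/G, transition).
Of the 5 differences, 3 transitions and 2 transversions, so the answer is 3.

3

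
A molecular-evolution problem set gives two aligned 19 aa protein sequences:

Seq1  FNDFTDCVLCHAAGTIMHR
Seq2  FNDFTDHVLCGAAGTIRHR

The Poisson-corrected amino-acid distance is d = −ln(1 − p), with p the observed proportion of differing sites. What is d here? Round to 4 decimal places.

0.1719

Mismatches occur at site 7 (C→H), site 11 (H→G), site 17 (M→R).
p = 3/19 = 0.157895.
d = −ln(1 − 0.157895) = −ln(0.842105) = 0.1719.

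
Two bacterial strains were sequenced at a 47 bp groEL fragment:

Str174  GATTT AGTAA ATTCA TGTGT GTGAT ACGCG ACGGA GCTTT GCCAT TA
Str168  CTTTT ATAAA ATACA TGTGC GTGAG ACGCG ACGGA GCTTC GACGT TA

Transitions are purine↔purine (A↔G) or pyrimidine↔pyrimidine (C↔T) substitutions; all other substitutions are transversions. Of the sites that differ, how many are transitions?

3

Mismatches occur at site 1 (G/C, transversion), site 2 (A/T, transversion), site 7 (G/T, transversion), site 8 (T/A, transversion), site 13 (T/A, transversion), site 20 (T/C, transition), site 25 (T/G, transversion), site 40 (T/C, transition), site 42 (C/A, transversion), site 44 (A/G, transition).
Of the 10 differences, 3 transitions and 7 transversions, so the answer is 3.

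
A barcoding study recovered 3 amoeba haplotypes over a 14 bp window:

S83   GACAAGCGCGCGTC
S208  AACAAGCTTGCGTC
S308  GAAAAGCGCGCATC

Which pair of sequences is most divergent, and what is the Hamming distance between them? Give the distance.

5

Pairwise Hamming distances:
  S83 vs S208: 3
  S83 vs S308: 2
  S208 vs S308: 5
The largest is 5, between S208 and S308.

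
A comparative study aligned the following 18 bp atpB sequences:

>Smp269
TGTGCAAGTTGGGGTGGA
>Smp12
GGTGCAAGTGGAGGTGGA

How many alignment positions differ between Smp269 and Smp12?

The sequences differ at positions 1 (T/G), 10 (T/G), 12 (G/A).
That gives 3 mismatches out of 18 aligned sites, so the Hamming distance is 3.

3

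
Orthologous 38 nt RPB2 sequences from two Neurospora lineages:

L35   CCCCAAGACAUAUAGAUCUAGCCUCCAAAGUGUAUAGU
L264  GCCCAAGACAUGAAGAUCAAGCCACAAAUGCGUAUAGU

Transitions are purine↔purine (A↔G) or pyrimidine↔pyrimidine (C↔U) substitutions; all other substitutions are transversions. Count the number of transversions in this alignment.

The sequences differ at positions 1 (C/G, transversion), 12 (A/G, transition), 13 (U/A, transversion), 19 (U/A, transversion), 24 (U/A, transversion), 26 (C/A, transversion), 29 (A/U, transversion), 31 (U/C, transition).
Of the 8 differences, 2 transitions and 6 transversions, so the answer is 6.

6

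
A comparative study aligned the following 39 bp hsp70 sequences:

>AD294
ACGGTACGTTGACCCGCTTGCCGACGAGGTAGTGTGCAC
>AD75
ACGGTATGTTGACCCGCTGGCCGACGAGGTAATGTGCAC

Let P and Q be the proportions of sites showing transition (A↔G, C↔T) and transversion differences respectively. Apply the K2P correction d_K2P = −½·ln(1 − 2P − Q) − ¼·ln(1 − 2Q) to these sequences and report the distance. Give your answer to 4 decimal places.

0.0818

The sequences differ at positions 7 (C/T, transition), 19 (T/G, transversion), 32 (G/A, transition).
Of the 3 differences, 2 transitions and 1 transversion over 39 sites: P = 2/39 = 0.051282, Q = 1/39 = 0.025641.
d = −0.5·ln(0.871795) − 0.25·ln(0.948718) = −0.5·(-0.137201) − 0.25·(-0.052644) = 0.0818.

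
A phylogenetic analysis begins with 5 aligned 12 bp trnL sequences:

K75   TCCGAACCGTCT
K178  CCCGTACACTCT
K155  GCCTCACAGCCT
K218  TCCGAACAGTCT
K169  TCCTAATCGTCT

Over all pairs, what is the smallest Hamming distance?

Pairwise Hamming distances:
  K75 vs K178: 4
  K75 vs K155: 5
  K75 vs K218: 1
  K75 vs K169: 2
  K178 vs K155: 5
  K178 vs K218: 3
  K178 vs K169: 6
  K155 vs K218: 4
  K155 vs K169: 5
  K218 vs K169: 3
The smallest is 1, between K75 and K218.

1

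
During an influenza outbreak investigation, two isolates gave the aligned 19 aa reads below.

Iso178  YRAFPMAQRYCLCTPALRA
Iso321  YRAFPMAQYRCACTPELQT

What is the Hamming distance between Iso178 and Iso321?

Mismatches occur at site 9 (R↔Y), site 10 (Y↔R), site 12 (L↔A), site 16 (A↔E), site 18 (R↔Q), site 19 (A↔T).
That gives 6 mismatches out of 19 aligned sites, so the Hamming distance is 6.

6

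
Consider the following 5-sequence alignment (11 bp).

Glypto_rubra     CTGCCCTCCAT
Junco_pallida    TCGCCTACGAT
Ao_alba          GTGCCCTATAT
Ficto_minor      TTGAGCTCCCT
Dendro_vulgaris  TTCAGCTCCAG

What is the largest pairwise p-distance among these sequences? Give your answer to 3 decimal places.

Pairwise Hamming distances:
  Glypto_rubra vs Junco_pallida: 5
  Glypto_rubra vs Ao_alba: 3
  Glypto_rubra vs Ficto_minor: 4
  Glypto_rubra vs Dendro_vulgaris: 5
  Junco_pallida vs Ao_alba: 6
  Junco_pallida vs Ficto_minor: 7
  Junco_pallida vs Dendro_vulgaris: 8
  Ao_alba vs Ficto_minor: 6
  Ao_alba vs Dendro_vulgaris: 7
  Ficto_minor vs Dendro_vulgaris: 3
The largest is 8 mismatches, between Junco_pallida and Dendro_vulgaris; p = 8/11 = 0.727.

0.727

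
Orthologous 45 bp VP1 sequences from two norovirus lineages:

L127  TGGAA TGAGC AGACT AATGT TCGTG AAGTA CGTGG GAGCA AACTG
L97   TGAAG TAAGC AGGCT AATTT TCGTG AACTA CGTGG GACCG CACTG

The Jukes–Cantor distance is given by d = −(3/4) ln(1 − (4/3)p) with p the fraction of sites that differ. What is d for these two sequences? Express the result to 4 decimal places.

Differing sites — 3:G/A; 5:A/G; 7:G/A; 13:A/G; 19:G/T; 28:G/C; 38:G/C; 40:A/G; 41:A/C.
p = 9/45 = 0.200000.
d = −0.75 · ln(1 − (4/3)·0.200000) = −0.75 · ln(0.733333) = −0.75 · (-0.310155) = 0.2326.

0.2326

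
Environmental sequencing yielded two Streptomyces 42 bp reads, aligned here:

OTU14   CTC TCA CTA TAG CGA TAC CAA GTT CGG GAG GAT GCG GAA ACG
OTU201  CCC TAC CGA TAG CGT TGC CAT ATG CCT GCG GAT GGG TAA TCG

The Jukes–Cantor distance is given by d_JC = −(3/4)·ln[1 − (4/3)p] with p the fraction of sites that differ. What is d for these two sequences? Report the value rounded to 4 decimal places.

0.4850

Differing sites — 2:T/C; 5:C/A; 6:A/C; 8:T/G; 15:A/T; 17:A/G; 21:A/T; 22:G/A; 24:T/G; 26:G/C; 27:G/T; 29:A/C; 35:C/G; 37:G/T; 40:A/T.
p = 15/42 = 0.357143.
d = −0.75 · ln(1 − (4/3)·0.357143) = −0.75 · ln(0.523809) = −0.75 · (-0.646628) = 0.4850.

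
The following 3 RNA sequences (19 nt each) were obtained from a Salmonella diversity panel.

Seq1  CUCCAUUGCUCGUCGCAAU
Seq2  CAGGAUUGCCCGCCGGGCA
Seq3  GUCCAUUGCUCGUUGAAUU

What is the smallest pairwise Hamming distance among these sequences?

4

Pairwise Hamming distances:
  Seq1 vs Seq2: 9
  Seq1 vs Seq3: 4
  Seq2 vs Seq3: 11
The smallest is 4, between Seq1 and Seq3.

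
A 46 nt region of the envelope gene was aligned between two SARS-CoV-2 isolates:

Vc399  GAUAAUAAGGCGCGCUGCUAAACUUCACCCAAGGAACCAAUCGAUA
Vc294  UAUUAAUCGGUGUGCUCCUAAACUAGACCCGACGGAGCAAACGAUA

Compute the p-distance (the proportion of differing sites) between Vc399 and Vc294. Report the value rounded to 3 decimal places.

0.326

Differing sites — 1:G/U; 4:A/U; 6:U/A; 7:A/U; 8:A/C; 11:C/U; 13:C/U; 17:G/C; 25:U/A; 26:C/G; 31:A/G; 33:G/C; 35:A/G; 37:C/G; 41:U/A.
There are 15 differences over 46 sites, so p = 15/46 = 0.326.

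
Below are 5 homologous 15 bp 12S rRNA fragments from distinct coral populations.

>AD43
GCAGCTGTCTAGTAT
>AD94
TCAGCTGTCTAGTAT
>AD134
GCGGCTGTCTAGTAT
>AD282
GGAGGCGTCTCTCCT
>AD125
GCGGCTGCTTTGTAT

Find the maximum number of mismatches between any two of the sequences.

Pairwise Hamming distances:
  AD43 vs AD94: 1
  AD43 vs AD134: 1
  AD43 vs AD282: 7
  AD43 vs AD125: 4
  AD94 vs AD134: 2
  AD94 vs AD282: 8
  AD94 vs AD125: 5
  AD134 vs AD282: 8
  AD134 vs AD125: 3
  AD282 vs AD125: 10
The largest is 10, between AD282 and AD125.

10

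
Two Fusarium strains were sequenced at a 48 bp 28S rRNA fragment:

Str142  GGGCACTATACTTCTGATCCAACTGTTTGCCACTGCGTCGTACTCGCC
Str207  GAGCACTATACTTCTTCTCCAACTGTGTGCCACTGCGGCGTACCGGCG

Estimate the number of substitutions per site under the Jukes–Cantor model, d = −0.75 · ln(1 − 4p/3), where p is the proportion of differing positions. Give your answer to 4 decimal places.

The sequences differ at positions 2 (G/A), 16 (G/T), 17 (A/C), 27 (T/G), 38 (T/G), 44 (T/C), 45 (C/G), 48 (C/G).
p = 8/48 = 0.166667.
d = −0.75 · ln(1 − (4/3)·0.166667) = −0.75 · ln(0.777777) = −0.75 · (-0.251315) = 0.1885.

0.1885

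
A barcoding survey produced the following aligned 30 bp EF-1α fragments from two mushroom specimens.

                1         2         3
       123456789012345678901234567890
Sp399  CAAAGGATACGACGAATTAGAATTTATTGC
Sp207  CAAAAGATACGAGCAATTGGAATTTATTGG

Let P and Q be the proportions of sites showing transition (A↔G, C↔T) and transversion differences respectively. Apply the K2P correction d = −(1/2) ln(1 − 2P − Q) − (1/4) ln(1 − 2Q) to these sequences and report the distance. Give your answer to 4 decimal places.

Differing sites — 5:G/A (Ti); 13:C/G (Tv); 14:G/C (Tv); 19:A/G (Ti); 30:C/G (Tv).
Of the 5 differences, 2 transitions and 3 transversions over 30 sites: P = 2/30 = 0.066667, Q = 3/30 = 0.100000.
d = −0.5·ln(0.766666) − 0.25·ln(0.800000) = −0.5·(-0.265704) − 0.25·(-0.223144) = 0.1886.

0.1886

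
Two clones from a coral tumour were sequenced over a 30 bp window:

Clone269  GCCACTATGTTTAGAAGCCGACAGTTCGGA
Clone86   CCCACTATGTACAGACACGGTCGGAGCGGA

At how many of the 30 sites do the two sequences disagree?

10

Mismatches occur at site 1 (G/C), site 11 (T/A), site 12 (T/C), site 16 (A/C), site 17 (G/A), site 19 (C/G), site 21 (A/T), site 23 (A/G), site 25 (T/A), site 26 (T/G).
That gives 10 mismatches out of 30 aligned sites, so the Hamming distance is 10.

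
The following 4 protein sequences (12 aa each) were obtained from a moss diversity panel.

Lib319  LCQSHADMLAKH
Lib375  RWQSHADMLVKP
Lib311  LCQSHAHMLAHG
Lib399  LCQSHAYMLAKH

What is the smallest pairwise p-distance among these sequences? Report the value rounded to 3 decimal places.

Pairwise Hamming distances:
  Lib319 vs Lib375: 4
  Lib319 vs Lib311: 3
  Lib319 vs Lib399: 1
  Lib375 vs Lib311: 6
  Lib375 vs Lib399: 5
  Lib311 vs Lib399: 3
The smallest is 1 mismatch, between Lib319 and Lib399; p = 1/12 = 0.083.

0.083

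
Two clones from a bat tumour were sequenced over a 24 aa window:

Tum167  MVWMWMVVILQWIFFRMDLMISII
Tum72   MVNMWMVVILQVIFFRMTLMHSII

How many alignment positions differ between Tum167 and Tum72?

The sequences differ at positions 3 (W/N), 12 (W/V), 18 (D/T), 21 (I/H).
That gives 4 mismatches out of 24 aligned sites, so the Hamming distance is 4.

4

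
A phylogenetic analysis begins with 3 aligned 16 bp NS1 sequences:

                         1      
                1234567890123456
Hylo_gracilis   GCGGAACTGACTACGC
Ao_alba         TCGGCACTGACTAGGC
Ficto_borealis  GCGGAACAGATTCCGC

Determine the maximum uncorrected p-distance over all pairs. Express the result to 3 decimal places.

0.375

Pairwise Hamming distances:
  Hylo_gracilis vs Ao_alba: 3
  Hylo_gracilis vs Ficto_borealis: 3
  Ao_alba vs Ficto_borealis: 6
The largest is 6 mismatches, between Ao_alba and Ficto_borealis; p = 6/16 = 0.375.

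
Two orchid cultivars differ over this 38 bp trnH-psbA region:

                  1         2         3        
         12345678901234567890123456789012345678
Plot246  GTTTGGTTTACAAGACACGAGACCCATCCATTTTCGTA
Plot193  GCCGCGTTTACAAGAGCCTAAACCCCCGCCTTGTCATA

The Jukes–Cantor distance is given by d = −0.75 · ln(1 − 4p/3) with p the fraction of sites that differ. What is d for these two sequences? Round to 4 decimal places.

0.5068

Mismatches occur at site 2 (T↔C), site 3 (T↔C), site 4 (T↔G), site 5 (G↔C), site 16 (C↔G), site 17 (A↔C), site 19 (G↔T), site 21 (G↔A), site 26 (A↔C), site 27 (T↔C), site 28 (C↔G), site 30 (A↔C), site 33 (T↔G), site 36 (G↔A).
p = 14/38 = 0.368421.
d = −0.75 · ln(1 − (4/3)·0.368421) = −0.75 · ln(0.508772) = −0.75 · (-0.675755) = 0.5068.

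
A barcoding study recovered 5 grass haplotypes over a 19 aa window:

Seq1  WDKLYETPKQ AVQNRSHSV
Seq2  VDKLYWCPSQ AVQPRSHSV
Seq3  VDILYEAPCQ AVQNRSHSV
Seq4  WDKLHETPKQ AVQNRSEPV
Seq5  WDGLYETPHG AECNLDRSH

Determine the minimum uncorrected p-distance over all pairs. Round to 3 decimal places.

Pairwise Hamming distances:
  Seq1 vs Seq2: 5
  Seq1 vs Seq3: 4
  Seq1 vs Seq4: 3
  Seq1 vs Seq5: 9
  Seq2 vs Seq3: 5
  Seq2 vs Seq4: 8
  Seq2 vs Seq5: 13
  Seq3 vs Seq4: 7
  Seq3 vs Seq5: 11
  Seq4 vs Seq5: 11
The smallest is 3 mismatches, between Seq1 and Seq4; p = 3/19 = 0.158.

0.158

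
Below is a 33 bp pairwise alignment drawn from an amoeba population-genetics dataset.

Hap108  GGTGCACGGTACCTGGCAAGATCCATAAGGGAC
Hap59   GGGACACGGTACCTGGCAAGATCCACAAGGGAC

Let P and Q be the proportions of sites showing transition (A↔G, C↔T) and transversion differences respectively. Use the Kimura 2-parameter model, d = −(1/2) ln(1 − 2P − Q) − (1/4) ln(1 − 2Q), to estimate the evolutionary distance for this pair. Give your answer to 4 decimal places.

0.0978

The sequences differ at positions 3 (T/G, transversion), 4 (G/A, transition), 26 (T/C, transition).
Of the 3 differences, 2 transitions and 1 transversion over 33 sites: P = 2/33 = 0.060606, Q = 1/33 = 0.030303.
d = −0.5·ln(0.848485) − 0.25·ln(0.939394) = −0.5·(-0.164303) − 0.25·(-0.062520) = 0.0978.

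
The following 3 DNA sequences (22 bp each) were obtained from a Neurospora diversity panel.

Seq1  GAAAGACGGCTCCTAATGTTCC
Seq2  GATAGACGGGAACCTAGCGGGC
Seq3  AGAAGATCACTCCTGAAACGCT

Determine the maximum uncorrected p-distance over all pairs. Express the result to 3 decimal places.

Pairwise Hamming distances:
  Seq1 vs Seq2: 11
  Seq1 vs Seq3: 11
  Seq2 vs Seq3: 16
The largest is 16 mismatches, between Seq2 and Seq3; p = 16/22 = 0.727.

0.727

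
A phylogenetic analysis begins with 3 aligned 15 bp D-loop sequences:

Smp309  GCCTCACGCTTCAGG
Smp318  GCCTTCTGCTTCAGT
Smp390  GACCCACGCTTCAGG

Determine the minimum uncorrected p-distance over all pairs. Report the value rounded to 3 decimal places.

0.133

Pairwise Hamming distances:
  Smp309 vs Smp318: 4
  Smp309 vs Smp390: 2
  Smp318 vs Smp390: 6
The smallest is 2 mismatches, between Smp309 and Smp390; p = 2/15 = 0.133.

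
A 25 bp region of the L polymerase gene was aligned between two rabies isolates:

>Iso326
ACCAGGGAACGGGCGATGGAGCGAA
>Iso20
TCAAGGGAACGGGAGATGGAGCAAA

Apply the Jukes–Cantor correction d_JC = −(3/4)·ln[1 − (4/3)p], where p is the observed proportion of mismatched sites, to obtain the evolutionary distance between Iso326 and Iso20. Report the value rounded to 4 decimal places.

0.1800

Mismatches occur at site 1 (A→T), site 3 (C→A), site 14 (C→A), site 23 (G→A).
p = 4/25 = 0.160000.
d = −0.75 · ln(1 − (4/3)·0.160000) = −0.75 · ln(0.786667) = −0.75 · (-0.239950) = 0.1800.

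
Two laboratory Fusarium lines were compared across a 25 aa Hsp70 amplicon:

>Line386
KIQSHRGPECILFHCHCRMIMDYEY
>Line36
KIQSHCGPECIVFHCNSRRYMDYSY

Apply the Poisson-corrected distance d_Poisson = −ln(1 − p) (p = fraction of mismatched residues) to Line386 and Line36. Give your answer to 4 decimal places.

The sequences differ at positions 6 (R/C), 12 (L/V), 16 (H/N), 17 (C/S), 19 (M/R), 20 (I/Y), 24 (E/S).
p = 7/25 = 0.280000.
d = −ln(1 − 0.280000) = −ln(0.720000) = 0.3285.

0.3285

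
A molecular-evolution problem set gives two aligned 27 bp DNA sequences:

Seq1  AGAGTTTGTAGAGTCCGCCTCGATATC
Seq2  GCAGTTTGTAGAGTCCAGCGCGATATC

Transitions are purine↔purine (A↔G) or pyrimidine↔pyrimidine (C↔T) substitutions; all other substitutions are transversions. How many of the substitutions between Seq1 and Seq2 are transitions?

Differing sites — 1:A/G (Ti); 2:G/C (Tv); 17:G/A (Ti); 18:C/G (Tv); 20:T/G (Tv).
Of the 5 differences, 2 transitions and 3 transversions, so the answer is 2.

2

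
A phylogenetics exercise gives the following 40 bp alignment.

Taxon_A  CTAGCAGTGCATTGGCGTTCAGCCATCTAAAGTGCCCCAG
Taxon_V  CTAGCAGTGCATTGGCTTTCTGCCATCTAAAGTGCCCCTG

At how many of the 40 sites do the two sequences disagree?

Mismatches occur at site 17 (G→T), site 21 (A→T), site 39 (A→T).
That gives 3 mismatches out of 40 aligned sites, so the Hamming distance is 3.

3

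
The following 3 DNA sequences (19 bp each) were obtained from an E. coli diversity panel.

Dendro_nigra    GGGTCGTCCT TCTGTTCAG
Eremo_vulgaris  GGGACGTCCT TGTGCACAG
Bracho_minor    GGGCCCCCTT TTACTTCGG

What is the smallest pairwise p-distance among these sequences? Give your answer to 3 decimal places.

0.211

Pairwise Hamming distances:
  Dendro_nigra vs Eremo_vulgaris: 4
  Dendro_nigra vs Bracho_minor: 8
  Eremo_vulgaris vs Bracho_minor: 10
The smallest is 4 mismatches, between Dendro_nigra and Eremo_vulgaris; p = 4/19 = 0.211.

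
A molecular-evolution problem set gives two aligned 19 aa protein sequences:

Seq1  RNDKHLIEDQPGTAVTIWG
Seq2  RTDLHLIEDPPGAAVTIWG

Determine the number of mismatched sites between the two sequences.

The sequences differ at positions 2 (N/T), 4 (K/L), 10 (Q/P), 13 (T/A).
That gives 4 mismatches out of 19 aligned sites, so the Hamming distance is 4.

4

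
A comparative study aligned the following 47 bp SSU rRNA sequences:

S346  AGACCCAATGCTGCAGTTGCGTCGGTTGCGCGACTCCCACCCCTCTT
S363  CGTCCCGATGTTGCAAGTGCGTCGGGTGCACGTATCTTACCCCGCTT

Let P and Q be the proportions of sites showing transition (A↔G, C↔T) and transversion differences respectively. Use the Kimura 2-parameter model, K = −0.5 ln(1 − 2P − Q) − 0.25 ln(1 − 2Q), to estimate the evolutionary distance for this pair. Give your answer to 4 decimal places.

The sequences differ at positions 1 (A/C, transversion), 3 (A/T, transversion), 7 (A/G, transition), 11 (C/T, transition), 16 (G/A, transition), 17 (T/G, transversion), 26 (T/G, transversion), 30 (G/A, transition), 33 (A/T, transversion), 34 (C/A, transversion), 37 (C/T, transition), 38 (C/T, transition), 44 (T/G, transversion).
Of the 13 differences, 6 transitions and 7 transversions over 47 sites: P = 6/47 = 0.127660, Q = 7/47 = 0.148936.
d = −0.5·ln(0.595744) − 0.25·ln(0.702128) = −0.5·(-0.517944) − 0.25·(-0.353640) = 0.3474.

0.3474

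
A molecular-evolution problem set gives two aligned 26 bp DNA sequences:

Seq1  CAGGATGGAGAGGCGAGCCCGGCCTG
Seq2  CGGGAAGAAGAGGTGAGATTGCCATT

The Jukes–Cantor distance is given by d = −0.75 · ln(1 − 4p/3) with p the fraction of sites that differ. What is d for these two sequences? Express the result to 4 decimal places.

0.5393

Mismatches occur at site 2 (A→G), site 6 (T→A), site 8 (G→A), site 14 (C→T), site 18 (C→A), site 19 (C→T), site 20 (C→T), site 22 (G→C), site 24 (C→A), site 26 (G→T).
p = 10/26 = 0.384615.
d = −0.75 · ln(1 − (4/3)·0.384615) = −0.75 · ln(0.487180) = −0.75 · (-0.719122) = 0.5393.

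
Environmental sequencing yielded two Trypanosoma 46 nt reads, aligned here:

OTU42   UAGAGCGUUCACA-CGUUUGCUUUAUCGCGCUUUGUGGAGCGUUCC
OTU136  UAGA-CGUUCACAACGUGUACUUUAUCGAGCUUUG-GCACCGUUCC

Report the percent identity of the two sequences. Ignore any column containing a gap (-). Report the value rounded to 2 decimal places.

88.37%

Excluding the 3 gap columns leaves 43 comparable sites.
The sequences differ at positions 18 (U/G), 20 (G/A), 29 (C/A), 38 (G/C), 40 (G/C).
38 of the 43 comparable sites match, so the percent identity is 38/43 × 100 = 88.37%.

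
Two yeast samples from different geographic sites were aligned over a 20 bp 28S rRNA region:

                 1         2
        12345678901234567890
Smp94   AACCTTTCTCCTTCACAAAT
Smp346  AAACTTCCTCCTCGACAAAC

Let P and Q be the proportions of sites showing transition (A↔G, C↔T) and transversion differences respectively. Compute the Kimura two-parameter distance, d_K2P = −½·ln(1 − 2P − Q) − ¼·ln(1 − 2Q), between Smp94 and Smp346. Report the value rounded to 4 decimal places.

The sequences differ at positions 3 (C/A, transversion), 7 (T/C, transition), 13 (T/C, transition), 14 (C/G, transversion), 20 (T/C, transition).
Of the 5 differences, 3 transitions and 2 transversions over 20 sites: P = 3/20 = 0.150000, Q = 2/20 = 0.100000.
d = −0.5·ln(0.600000) − 0.25·ln(0.800000) = −0.5·(-0.510826) − 0.25·(-0.223144) = 0.3112.

0.3112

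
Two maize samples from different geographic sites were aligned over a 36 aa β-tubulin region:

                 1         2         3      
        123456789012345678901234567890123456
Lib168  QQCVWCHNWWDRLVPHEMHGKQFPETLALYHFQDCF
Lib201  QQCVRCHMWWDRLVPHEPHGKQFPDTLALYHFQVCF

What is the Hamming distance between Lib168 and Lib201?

5

The sequences differ at positions 5 (W/R), 8 (N/M), 18 (M/P), 25 (E/D), 34 (D/V).
That gives 5 mismatches out of 36 aligned sites, so the Hamming distance is 5.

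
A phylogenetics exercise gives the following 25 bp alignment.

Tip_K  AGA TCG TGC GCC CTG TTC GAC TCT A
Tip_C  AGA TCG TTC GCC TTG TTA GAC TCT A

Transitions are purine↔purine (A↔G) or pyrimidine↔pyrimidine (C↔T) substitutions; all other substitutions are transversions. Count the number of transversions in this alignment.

2

Mismatches occur at site 8 (G/T, transversion), site 13 (C/T, transition), site 18 (C/A, transversion).
Of the 3 differences, 1 transition and 2 transversions, so the answer is 2.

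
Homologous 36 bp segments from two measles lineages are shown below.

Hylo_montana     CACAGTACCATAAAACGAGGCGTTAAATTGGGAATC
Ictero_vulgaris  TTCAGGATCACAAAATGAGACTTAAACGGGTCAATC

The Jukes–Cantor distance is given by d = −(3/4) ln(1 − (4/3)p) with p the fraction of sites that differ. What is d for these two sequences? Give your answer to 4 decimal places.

Mismatches occur at site 1 (C→T), site 2 (A→T), site 6 (T→G), site 8 (C→T), site 11 (T→C), site 16 (C→T), site 20 (G→A), site 22 (G→T), site 24 (T→A), site 27 (A→C), site 28 (T→G), site 29 (T→G), site 31 (G→T), site 32 (G→C).
p = 14/36 = 0.388889.
d = −0.75 · ln(1 − (4/3)·0.388889) = −0.75 · ln(0.481481) = −0.75 · (-0.730889) = 0.5482.

0.5482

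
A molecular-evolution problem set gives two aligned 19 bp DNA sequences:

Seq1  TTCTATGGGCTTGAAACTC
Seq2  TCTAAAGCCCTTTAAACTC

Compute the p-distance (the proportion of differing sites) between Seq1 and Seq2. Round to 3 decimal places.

0.368

Differing sites — 2:T/C; 3:C/T; 4:T/A; 6:T/A; 8:G/C; 9:G/C; 13:G/T.
There are 7 differences over 19 sites, so p = 7/19 = 0.368.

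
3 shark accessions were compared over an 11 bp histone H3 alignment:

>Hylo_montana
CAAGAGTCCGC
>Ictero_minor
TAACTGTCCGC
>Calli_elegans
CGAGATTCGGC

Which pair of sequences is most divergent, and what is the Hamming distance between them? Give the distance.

6

Pairwise Hamming distances:
  Hylo_montana vs Ictero_minor: 3
  Hylo_montana vs Calli_elegans: 3
  Ictero_minor vs Calli_elegans: 6
The largest is 6, between Ictero_minor and Calli_elegans.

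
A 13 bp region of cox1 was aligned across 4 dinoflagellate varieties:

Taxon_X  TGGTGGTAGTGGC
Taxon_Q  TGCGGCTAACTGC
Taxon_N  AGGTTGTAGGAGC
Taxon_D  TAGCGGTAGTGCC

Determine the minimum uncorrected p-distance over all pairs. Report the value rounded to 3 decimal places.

Pairwise Hamming distances:
  Taxon_X vs Taxon_Q: 6
  Taxon_X vs Taxon_N: 4
  Taxon_X vs Taxon_D: 3
  Taxon_Q vs Taxon_N: 8
  Taxon_Q vs Taxon_D: 8
  Taxon_N vs Taxon_D: 7
The smallest is 3 mismatches, between Taxon_X and Taxon_D; p = 3/13 = 0.231.

0.231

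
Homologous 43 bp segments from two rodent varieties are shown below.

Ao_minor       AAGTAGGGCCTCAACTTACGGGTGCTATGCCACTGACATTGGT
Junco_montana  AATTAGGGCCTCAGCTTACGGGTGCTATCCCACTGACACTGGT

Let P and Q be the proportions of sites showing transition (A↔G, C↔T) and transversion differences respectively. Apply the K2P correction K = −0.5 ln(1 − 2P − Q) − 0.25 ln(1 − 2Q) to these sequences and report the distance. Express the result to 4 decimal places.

0.0996

Differing sites — 3:G/T (Tv); 14:A/G (Ti); 29:G/C (Tv); 39:T/C (Ti).
Of the 4 differences, 2 transitions and 2 transversions over 43 sites: P = 2/43 = 0.046512, Q = 2/43 = 0.046512.
d = −0.5·ln(0.860464) − 0.25·ln(0.906976) = −0.5·(-0.150284) − 0.25·(-0.097639) = 0.0996.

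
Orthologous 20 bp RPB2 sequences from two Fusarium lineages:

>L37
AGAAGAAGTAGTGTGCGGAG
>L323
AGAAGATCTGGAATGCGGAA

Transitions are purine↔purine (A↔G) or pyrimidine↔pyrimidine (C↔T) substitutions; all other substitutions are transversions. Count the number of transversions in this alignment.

Mismatches occur at site 7 (A↔T, transversion), site 8 (G↔C, transversion), site 10 (A↔G, transition), site 12 (T↔A, transversion), site 13 (G↔A, transition), site 20 (G↔A, transition).
Of the 6 differences, 3 transitions and 3 transversions, so the answer is 3.

3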